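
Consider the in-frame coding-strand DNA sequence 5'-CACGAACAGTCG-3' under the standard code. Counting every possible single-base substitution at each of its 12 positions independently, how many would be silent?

Codon 1 (CAC, His): 1 synonymous substitution.
Codon 2 (GAA, Glu): 1 synonymous substitution.
Codon 3 (CAG, Gln): 1 synonymous substitution.
Codon 4 (TCG, Ser): 3 synonymous substitutions.
Total: 1 + 1 + 1 + 3 = 6.

6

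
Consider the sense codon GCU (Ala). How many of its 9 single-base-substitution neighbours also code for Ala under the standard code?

Position 1: none → 0 synonymous.
Position 2: none → 0 synonymous.
Position 3: GCC, GCA, GCG → 3 synonymous.
Total: 0 + 0 + 3 = 3.

3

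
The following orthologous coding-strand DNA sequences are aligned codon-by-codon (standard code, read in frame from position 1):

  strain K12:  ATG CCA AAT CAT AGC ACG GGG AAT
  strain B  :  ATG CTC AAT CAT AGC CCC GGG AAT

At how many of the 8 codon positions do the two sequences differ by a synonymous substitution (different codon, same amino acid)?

Codon 1: ATG Met / ATG Met — identical.
Codon 2: CCA Pro / CTC Leu — nonsynonymous.
Codon 3: AAT Asn / AAT Asn — identical.
Codon 4: CAT His / CAT His — identical.
Codon 5: AGC Ser / AGC Ser — identical.
Codon 6: ACG Thr / CCC Pro — nonsynonymous.
Codon 7: GGG Gly / GGG Gly — identical.
Codon 8: AAT Asn / AAT Asn — identical.
Synonymous differences: 0.

0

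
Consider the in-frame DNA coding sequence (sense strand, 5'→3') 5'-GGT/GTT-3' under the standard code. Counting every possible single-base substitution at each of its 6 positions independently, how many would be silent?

Codon 1 (GGT, Gly): 3 synonymous substitutions.
Codon 2 (GTT, Val): 3 synonymous substitutions.
Total: 3 + 3 = 6.

6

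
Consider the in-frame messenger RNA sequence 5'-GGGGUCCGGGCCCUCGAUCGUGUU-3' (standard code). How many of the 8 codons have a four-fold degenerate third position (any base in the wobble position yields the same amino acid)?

7

Codon 1 GGG (Gly): third position 4-fold.
Codon 2 GUC (Val): third position 4-fold.
Codon 3 CGG (Arg): third position 4-fold.
Codon 4 GCC (Ala): third position 4-fold.
Codon 5 CUC (Leu): third position 4-fold.
Codon 6 GAU (Asp): third position 2-fold.
Codon 7 CGU (Arg): third position 4-fold.
Codon 8 GUU (Val): third position 4-fold.
Four-fold degenerate third positions: 7.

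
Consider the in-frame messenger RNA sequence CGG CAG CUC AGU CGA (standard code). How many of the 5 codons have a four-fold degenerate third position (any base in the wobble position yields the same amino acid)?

3

Codon 1 CGG (Arg): third position 4-fold.
Codon 2 CAG (Gln): third position 2-fold.
Codon 3 CUC (Leu): third position 4-fold.
Codon 4 AGU (Ser): third position 2-fold.
Codon 5 CGA (Arg): third position 4-fold.
Four-fold degenerate third positions: 3.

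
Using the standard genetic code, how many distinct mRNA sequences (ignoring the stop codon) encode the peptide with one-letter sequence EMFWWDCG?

Glu: 2 codons.
Met: 1 codon.
Phe: 2 codons.
Trp: 1 codon.
Trp: 1 codon.
Asp: 2 codons.
Cys: 2 codons.
Gly: 4 codons.
2 × 1 × 2 × 1 × 1 × 2 × 2 × 4 = 64.

64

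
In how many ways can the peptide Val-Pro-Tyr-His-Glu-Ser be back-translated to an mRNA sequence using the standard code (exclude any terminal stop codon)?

768

Val: 4 codons.
Pro: 4 codons.
Tyr: 2 codons.
His: 2 codons.
Glu: 2 codons.
Ser: 6 codons.
4 × 4 × 2 × 2 × 2 × 6 = 768.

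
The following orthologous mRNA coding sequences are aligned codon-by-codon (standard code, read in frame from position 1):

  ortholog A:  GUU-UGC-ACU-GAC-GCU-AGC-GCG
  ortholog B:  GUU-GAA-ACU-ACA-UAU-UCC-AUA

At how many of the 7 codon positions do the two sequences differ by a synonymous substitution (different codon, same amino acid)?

Codon 1: GUU Val / GUU Val — identical.
Codon 2: UGC Cys / GAA Glu — nonsynonymous.
Codon 3: ACU Thr / ACU Thr — identical.
Codon 4: GAC Asp / ACA Thr — nonsynonymous.
Codon 5: GCU Ala / UAU Tyr — nonsynonymous.
Codon 6: AGC Ser / UCC Ser — synonymous.
Codon 7: GCG Ala / AUA Ile — nonsynonymous.
Synonymous differences: 1.

1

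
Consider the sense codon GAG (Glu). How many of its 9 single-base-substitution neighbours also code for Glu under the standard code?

1

Position 1: none → 0 synonymous.
Position 2: none → 0 synonymous.
Position 3: GAA → 1 synonymous.
Total: 0 + 0 + 1 = 1.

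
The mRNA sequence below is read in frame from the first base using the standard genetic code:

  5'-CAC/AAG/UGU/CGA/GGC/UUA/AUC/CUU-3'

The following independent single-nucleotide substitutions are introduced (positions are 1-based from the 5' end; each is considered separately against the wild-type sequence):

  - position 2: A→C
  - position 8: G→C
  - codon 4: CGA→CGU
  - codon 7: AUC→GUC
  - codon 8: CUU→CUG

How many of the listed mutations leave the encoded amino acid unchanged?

Codon 1: CAC (His) → CCC (Pro) — missense.
Codon 3: UGU (Cys) → UCU (Ser) — missense.
Codon 4: CGA (Arg) → CGU (Arg) — synonymous.
Codon 7: AUC (Ile) → GUC (Val) — missense.
Codon 8: CUU (Leu) → CUG (Leu) — synonymous.
Synonymous: 2 of 5.

2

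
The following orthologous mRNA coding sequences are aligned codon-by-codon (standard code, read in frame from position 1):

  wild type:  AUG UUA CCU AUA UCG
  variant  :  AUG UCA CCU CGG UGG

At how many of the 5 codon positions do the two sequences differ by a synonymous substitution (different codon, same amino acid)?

0

Codon 1: AUG Met / AUG Met — identical.
Codon 2: UUA Leu / UCA Ser — nonsynonymous.
Codon 3: CCU Pro / CCU Pro — identical.
Codon 4: AUA Ile / CGG Arg — nonsynonymous.
Codon 5: UCG Ser / UGG Trp — nonsynonymous.
Synonymous differences: 0.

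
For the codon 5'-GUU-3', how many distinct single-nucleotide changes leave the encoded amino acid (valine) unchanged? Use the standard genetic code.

Position 1: none → 0 synonymous.
Position 2: none → 0 synonymous.
Position 3: GUC, GUA, GUG → 3 synonymous.
Total: 0 + 0 + 3 = 3.

3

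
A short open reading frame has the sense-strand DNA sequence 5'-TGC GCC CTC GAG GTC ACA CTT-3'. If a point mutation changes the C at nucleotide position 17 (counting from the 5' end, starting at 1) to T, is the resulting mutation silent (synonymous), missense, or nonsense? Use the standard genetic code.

missense

Position 17 falls in codon 6: ACA → Thr.
After the substitution the codon is ATA → Ile.
Thr ≠ Ile, so this is a missense mutation.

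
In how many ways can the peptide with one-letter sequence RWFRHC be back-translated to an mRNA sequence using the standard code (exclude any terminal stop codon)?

288

Arg: 6 codons.
Trp: 1 codon.
Phe: 2 codons.
Arg: 6 codons.
His: 2 codons.
Cys: 2 codons.
6 × 1 × 2 × 6 × 2 × 2 = 288.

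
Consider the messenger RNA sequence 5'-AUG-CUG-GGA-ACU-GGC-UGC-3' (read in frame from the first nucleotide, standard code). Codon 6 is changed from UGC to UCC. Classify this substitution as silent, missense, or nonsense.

missense

Position 17 falls in codon 6: UGC → Cys.
After the substitution the codon is UCC → Ser.
Cys ≠ Ser, so this is a missense mutation.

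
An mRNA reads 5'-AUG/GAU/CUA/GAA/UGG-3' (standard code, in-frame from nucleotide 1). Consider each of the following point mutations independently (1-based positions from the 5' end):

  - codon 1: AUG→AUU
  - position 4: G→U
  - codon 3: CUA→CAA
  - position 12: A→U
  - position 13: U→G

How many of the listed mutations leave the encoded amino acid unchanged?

Codon 1: AUG (Met) → AUU (Ile) — missense.
Codon 2: GAU (Asp) → UAU (Tyr) — missense.
Codon 3: CUA (Leu) → CAA (Gln) — missense.
Codon 4: GAA (Glu) → GAU (Asp) — missense.
Codon 5: UGG (Trp) → GGG (Gly) — missense.
Synonymous: 0 of 5.

0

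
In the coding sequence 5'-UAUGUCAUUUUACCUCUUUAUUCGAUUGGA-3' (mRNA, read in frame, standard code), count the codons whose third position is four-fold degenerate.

5

Codon 1 UAU (Tyr): third position 2-fold.
Codon 2 GUC (Val): third position 4-fold.
Codon 3 AUU (Ile): third position 3-fold.
Codon 4 UUA (Leu): third position 2-fold.
Codon 5 CCU (Pro): third position 4-fold.
Codon 6 CUU (Leu): third position 4-fold.
Codon 7 UAU (Tyr): third position 2-fold.
Codon 8 UCG (Ser): third position 4-fold.
Codon 9 AUU (Ile): third position 3-fold.
Codon 10 GGA (Gly): third position 4-fold.
Four-fold degenerate third positions: 5.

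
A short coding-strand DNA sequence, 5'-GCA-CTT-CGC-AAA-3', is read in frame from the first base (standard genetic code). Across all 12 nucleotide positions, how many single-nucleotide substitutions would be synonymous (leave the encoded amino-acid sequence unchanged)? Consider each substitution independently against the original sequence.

Codon 1 (GCA, Ala): 3 synonymous substitutions.
Codon 2 (CTT, Leu): 3 synonymous substitutions.
Codon 3 (CGC, Arg): 3 synonymous substitutions.
Codon 4 (AAA, Lys): 1 synonymous substitution.
Total: 3 + 3 + 3 + 1 = 10.

10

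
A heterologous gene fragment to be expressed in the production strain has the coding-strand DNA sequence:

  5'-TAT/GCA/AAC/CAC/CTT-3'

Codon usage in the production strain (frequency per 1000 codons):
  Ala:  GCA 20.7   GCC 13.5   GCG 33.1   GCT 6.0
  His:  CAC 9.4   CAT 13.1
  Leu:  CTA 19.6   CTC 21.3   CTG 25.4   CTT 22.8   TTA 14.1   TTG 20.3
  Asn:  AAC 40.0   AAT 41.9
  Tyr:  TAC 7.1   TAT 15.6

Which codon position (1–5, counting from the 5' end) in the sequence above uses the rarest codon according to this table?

Codon 1 TAT (Tyr): 15.6 per 1000.
Codon 2 GCA (Ala): 20.7 per 1000.
Codon 3 AAC (Asn): 40.0 per 1000.
Codon 4 CAC (His): 9.4 per 1000.
Codon 5 CTT (Leu): 22.8 per 1000.
Lowest frequency is 9.4 at codon 4.

4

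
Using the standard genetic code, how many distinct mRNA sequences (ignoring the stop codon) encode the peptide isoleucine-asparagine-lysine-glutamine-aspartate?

48

Ile: 3 codons.
Asn: 2 codons.
Lys: 2 codons.
Gln: 2 codons.
Asp: 2 codons.
3 × 2 × 2 × 2 × 2 = 48.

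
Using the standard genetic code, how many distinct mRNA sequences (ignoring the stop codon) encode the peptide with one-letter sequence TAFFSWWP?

1536

Thr: 4 codons.
Ala: 4 codons.
Phe: 2 codons.
Phe: 2 codons.
Ser: 6 codons.
Trp: 1 codon.
Trp: 1 codon.
Pro: 4 codons.
4 × 4 × 2 × 2 × 6 × 1 × 1 × 4 = 1536.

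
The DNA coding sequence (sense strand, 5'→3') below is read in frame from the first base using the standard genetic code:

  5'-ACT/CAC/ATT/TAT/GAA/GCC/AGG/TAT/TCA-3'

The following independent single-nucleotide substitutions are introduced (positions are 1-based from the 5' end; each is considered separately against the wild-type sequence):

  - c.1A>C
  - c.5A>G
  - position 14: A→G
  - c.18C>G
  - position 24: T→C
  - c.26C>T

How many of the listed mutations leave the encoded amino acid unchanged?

2

Codon 1: ACT (Thr) → CCT (Pro) — missense.
Codon 2: CAC (His) → CGC (Arg) — missense.
Codon 5: GAA (Glu) → GGA (Gly) — missense.
Codon 6: GCC (Ala) → GCG (Ala) — synonymous.
Codon 8: TAT (Tyr) → TAC (Tyr) — synonymous.
Codon 9: TCA (Ser) → TTA (Leu) — missense.
Synonymous: 2 of 6.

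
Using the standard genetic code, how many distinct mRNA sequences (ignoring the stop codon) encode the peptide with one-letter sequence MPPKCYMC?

Met: 1 codon.
Pro: 4 codons.
Pro: 4 codons.
Lys: 2 codons.
Cys: 2 codons.
Tyr: 2 codons.
Met: 1 codon.
Cys: 2 codons.
1 × 4 × 4 × 2 × 2 × 2 × 1 × 2 = 256.

256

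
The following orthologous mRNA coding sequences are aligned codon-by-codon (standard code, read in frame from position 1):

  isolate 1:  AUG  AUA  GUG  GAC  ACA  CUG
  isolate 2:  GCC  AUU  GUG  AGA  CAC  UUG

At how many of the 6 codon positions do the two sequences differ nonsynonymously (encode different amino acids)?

Codon 1: AUG Met / GCC Ala — nonsynonymous.
Codon 2: AUA Ile / AUU Ile — synonymous.
Codon 3: GUG Val / GUG Val — identical.
Codon 4: GAC Asp / AGA Arg — nonsynonymous.
Codon 5: ACA Thr / CAC His — nonsynonymous.
Codon 6: CUG Leu / UUG Leu — synonymous.
Nonsynonymous differences: 3.

3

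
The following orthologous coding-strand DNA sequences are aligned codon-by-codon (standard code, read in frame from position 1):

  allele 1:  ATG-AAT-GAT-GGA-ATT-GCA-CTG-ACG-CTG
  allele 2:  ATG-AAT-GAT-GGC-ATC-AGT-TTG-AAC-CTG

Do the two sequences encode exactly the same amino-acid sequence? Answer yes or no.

no

Codon 1: ATG Met / ATG Met — identical.
Codon 2: AAT Asn / AAT Asn — identical.
Codon 3: GAT Asp / GAT Asp — identical.
Codon 4: GGA Gly / GGC Gly — synonymous.
Codon 5: ATT Ile / ATC Ile — synonymous.
Codon 6: GCA Ala / AGT Ser — nonsynonymous.
Codon 7: CTG Leu / TTG Leu — synonymous.
Codon 8: ACG Thr / AAC Asn — nonsynonymous.
Codon 9: CTG Leu / CTG Leu — identical.
Nonsynonymous differences: 2 → different protein.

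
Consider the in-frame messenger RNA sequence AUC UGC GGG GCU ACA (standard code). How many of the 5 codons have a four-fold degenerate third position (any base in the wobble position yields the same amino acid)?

Codon 1 AUC (Ile): third position 3-fold.
Codon 2 UGC (Cys): third position 2-fold.
Codon 3 GGG (Gly): third position 4-fold.
Codon 4 GCU (Ala): third position 4-fold.
Codon 5 ACA (Thr): third position 4-fold.
Four-fold degenerate third positions: 3.

3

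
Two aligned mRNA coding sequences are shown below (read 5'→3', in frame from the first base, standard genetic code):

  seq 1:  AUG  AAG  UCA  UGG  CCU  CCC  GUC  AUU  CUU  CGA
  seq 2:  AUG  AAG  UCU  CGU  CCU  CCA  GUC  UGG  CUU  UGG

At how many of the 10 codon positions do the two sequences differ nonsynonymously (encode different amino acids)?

Codon 1: AUG Met / AUG Met — identical.
Codon 2: AAG Lys / AAG Lys — identical.
Codon 3: UCA Ser / UCU Ser — synonymous.
Codon 4: UGG Trp / CGU Arg — nonsynonymous.
Codon 5: CCU Pro / CCU Pro — identical.
Codon 6: CCC Pro / CCA Pro — synonymous.
Codon 7: GUC Val / GUC Val — identical.
Codon 8: AUU Ile / UGG Trp — nonsynonymous.
Codon 9: CUU Leu / CUU Leu — identical.
Codon 10: CGA Arg / UGG Trp — nonsynonymous.
Nonsynonymous differences: 3.

3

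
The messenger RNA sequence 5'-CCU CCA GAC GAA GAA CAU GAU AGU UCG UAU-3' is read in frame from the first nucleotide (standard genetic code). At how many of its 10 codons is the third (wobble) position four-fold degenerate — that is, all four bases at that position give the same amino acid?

Codon 1 CCU (Pro): third position 4-fold.
Codon 2 CCA (Pro): third position 4-fold.
Codon 3 GAC (Asp): third position 2-fold.
Codon 4 GAA (Glu): third position 2-fold.
Codon 5 GAA (Glu): third position 2-fold.
Codon 6 CAU (His): third position 2-fold.
Codon 7 GAU (Asp): third position 2-fold.
Codon 8 AGU (Ser): third position 2-fold.
Codon 9 UCG (Ser): third position 4-fold.
Codon 10 UAU (Tyr): third position 2-fold.
Four-fold degenerate third positions: 3.

3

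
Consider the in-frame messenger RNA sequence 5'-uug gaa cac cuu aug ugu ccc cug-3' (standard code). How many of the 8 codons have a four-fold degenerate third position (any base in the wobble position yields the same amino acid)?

Codon 1 UUG (Leu): third position 2-fold.
Codon 2 GAA (Glu): third position 2-fold.
Codon 3 CAC (His): third position 2-fold.
Codon 4 CUU (Leu): third position 4-fold.
Codon 5 AUG (Met): third position 1-fold.
Codon 6 UGU (Cys): third position 2-fold.
Codon 7 CCC (Pro): third position 4-fold.
Codon 8 CUG (Leu): third position 4-fold.
Four-fold degenerate third positions: 3.

3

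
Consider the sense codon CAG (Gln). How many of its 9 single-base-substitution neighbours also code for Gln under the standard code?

Position 1: none → 0 synonymous.
Position 2: none → 0 synonymous.
Position 3: CAA → 1 synonymous.
Total: 0 + 0 + 1 = 1.

1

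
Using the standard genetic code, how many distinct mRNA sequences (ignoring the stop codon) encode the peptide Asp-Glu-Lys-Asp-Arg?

96

Asp: 2 codons.
Glu: 2 codons.
Lys: 2 codons.
Asp: 2 codons.
Arg: 6 codons.
2 × 2 × 2 × 2 × 6 = 96.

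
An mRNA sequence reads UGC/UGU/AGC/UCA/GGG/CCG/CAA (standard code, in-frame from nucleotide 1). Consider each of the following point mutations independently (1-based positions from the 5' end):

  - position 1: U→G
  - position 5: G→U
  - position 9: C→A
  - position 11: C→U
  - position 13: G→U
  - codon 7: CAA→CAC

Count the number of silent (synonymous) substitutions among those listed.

0

Codon 1: UGC (Cys) → GGC (Gly) — missense.
Codon 2: UGU (Cys) → UUU (Phe) — missense.
Codon 3: AGC (Ser) → AGA (Arg) — missense.
Codon 4: UCA (Ser) → UUA (Leu) — missense.
Codon 5: GGG (Gly) → UGG (Trp) — missense.
Codon 7: CAA (Gln) → CAC (His) — missense.
Synonymous: 0 of 6.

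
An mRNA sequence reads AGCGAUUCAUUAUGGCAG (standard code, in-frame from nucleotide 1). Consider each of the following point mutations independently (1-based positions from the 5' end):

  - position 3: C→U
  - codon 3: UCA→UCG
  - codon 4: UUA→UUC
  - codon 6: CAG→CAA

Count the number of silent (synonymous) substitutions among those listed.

Codon 1: AGC (Ser) → AGU (Ser) — synonymous.
Codon 3: UCA (Ser) → UCG (Ser) — synonymous.
Codon 4: UUA (Leu) → UUC (Phe) — missense.
Codon 6: CAG (Gln) → CAA (Gln) — synonymous.
Synonymous: 3 of 4.

3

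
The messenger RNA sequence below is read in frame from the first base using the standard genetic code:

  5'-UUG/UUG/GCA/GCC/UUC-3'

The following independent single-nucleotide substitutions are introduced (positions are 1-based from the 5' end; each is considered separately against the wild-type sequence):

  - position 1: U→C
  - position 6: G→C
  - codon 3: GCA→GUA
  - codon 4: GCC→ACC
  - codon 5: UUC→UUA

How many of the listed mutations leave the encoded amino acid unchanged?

1

Codon 1: UUG (Leu) → CUG (Leu) — synonymous.
Codon 2: UUG (Leu) → UUC (Phe) — missense.
Codon 3: GCA (Ala) → GUA (Val) — missense.
Codon 4: GCC (Ala) → ACC (Thr) — missense.
Codon 5: UUC (Phe) → UUA (Leu) — missense.
Synonymous: 1 of 5.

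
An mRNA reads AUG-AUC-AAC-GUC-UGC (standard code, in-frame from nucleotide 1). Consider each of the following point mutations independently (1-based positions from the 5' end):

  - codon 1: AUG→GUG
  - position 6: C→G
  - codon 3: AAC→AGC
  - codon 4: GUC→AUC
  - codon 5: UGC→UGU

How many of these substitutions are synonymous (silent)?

Codon 1: AUG (Met) → GUG (Val) — missense.
Codon 2: AUC (Ile) → AUG (Met) — missense.
Codon 3: AAC (Asn) → AGC (Ser) — missense.
Codon 4: GUC (Val) → AUC (Ile) — missense.
Codon 5: UGC (Cys) → UGU (Cys) — synonymous.
Synonymous: 1 of 5.

1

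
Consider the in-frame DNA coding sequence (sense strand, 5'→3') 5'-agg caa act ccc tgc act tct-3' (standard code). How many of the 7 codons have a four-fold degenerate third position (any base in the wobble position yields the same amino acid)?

Codon 1 AGG (Arg): third position 2-fold.
Codon 2 CAA (Gln): third position 2-fold.
Codon 3 ACT (Thr): third position 4-fold.
Codon 4 CCC (Pro): third position 4-fold.
Codon 5 TGC (Cys): third position 2-fold.
Codon 6 ACT (Thr): third position 4-fold.
Codon 7 TCT (Ser): third position 4-fold.
Four-fold degenerate third positions: 4.

4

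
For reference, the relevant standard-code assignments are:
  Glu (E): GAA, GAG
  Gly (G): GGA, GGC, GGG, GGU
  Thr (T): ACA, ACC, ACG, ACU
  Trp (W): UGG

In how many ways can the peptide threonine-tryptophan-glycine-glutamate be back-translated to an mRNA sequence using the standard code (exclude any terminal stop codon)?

Thr: 4 codons.
Trp: 1 codon.
Gly: 4 codons.
Glu: 2 codons.
4 × 1 × 4 × 2 = 32.

32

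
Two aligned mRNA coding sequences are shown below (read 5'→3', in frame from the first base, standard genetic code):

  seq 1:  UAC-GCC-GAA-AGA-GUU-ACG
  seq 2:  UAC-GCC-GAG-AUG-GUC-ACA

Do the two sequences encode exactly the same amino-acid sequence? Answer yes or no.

Codon 1: UAC Tyr / UAC Tyr — identical.
Codon 2: GCC Ala / GCC Ala — identical.
Codon 3: GAA Glu / GAG Glu — synonymous.
Codon 4: AGA Arg / AUG Met — nonsynonymous.
Codon 5: GUU Val / GUC Val — synonymous.
Codon 6: ACG Thr / ACA Thr — synonymous.
Nonsynonymous differences: 1 → different protein.

no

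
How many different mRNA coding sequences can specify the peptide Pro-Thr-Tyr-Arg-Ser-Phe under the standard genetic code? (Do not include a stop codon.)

Pro: 4 codons.
Thr: 4 codons.
Tyr: 2 codons.
Arg: 6 codons.
Ser: 6 codons.
Phe: 2 codons.
4 × 4 × 2 × 6 × 6 × 2 = 2304.

2304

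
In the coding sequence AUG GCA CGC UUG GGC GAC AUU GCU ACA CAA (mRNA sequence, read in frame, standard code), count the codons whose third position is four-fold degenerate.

5

Codon 1 AUG (Met): third position 1-fold.
Codon 2 GCA (Ala): third position 4-fold.
Codon 3 CGC (Arg): third position 4-fold.
Codon 4 UUG (Leu): third position 2-fold.
Codon 5 GGC (Gly): third position 4-fold.
Codon 6 GAC (Asp): third position 2-fold.
Codon 7 AUU (Ile): third position 3-fold.
Codon 8 GCU (Ala): third position 4-fold.
Codon 9 ACA (Thr): third position 4-fold.
Codon 10 CAA (Gln): third position 2-fold.
Four-fold degenerate third positions: 5.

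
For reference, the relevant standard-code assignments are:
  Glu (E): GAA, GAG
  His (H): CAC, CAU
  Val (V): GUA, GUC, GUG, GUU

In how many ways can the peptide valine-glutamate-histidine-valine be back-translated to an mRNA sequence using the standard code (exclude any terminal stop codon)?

Val: 4 codons.
Glu: 2 codons.
His: 2 codons.
Val: 4 codons.
4 × 2 × 2 × 4 = 64.

64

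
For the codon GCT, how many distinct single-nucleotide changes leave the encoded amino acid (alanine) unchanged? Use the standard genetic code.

Position 1: none → 0 synonymous.
Position 2: none → 0 synonymous.
Position 3: GCC, GCA, GCG → 3 synonymous.
Total: 0 + 0 + 3 = 3.

3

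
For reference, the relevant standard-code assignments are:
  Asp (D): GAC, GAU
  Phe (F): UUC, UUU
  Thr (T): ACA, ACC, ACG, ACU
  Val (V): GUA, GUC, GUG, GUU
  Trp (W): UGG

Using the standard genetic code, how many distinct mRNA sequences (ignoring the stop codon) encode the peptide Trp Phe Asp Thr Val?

Trp: 1 codon.
Phe: 2 codons.
Asp: 2 codons.
Thr: 4 codons.
Val: 4 codons.
1 × 2 × 2 × 4 × 4 = 64.

64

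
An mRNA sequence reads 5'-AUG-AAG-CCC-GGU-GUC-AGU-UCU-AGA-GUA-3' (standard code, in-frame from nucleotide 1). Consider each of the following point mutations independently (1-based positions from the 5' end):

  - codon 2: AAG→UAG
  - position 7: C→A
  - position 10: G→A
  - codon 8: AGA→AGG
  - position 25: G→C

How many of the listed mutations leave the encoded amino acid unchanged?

1

Codon 2: AAG (Lys) → UAG (Stop) — nonsense.
Codon 3: CCC (Pro) → ACC (Thr) — missense.
Codon 4: GGU (Gly) → AGU (Ser) — missense.
Codon 8: AGA (Arg) → AGG (Arg) — synonymous.
Codon 9: GUA (Val) → CUA (Leu) — missense.
Synonymous: 1 of 5.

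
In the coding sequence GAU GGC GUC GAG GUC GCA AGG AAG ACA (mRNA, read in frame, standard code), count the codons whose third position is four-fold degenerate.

Codon 1 GAU (Asp): third position 2-fold.
Codon 2 GGC (Gly): third position 4-fold.
Codon 3 GUC (Val): third position 4-fold.
Codon 4 GAG (Glu): third position 2-fold.
Codon 5 GUC (Val): third position 4-fold.
Codon 6 GCA (Ala): third position 4-fold.
Codon 7 AGG (Arg): third position 2-fold.
Codon 8 AAG (Lys): third position 2-fold.
Codon 9 ACA (Thr): third position 4-fold.
Four-fold degenerate third positions: 5.

5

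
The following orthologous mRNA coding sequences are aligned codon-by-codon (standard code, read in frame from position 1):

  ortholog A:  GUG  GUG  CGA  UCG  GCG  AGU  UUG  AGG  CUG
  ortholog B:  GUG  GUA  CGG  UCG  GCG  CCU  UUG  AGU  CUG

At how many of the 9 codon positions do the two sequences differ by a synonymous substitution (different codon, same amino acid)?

Codon 1: GUG Val / GUG Val — identical.
Codon 2: GUG Val / GUA Val — synonymous.
Codon 3: CGA Arg / CGG Arg — synonymous.
Codon 4: UCG Ser / UCG Ser — identical.
Codon 5: GCG Ala / GCG Ala — identical.
Codon 6: AGU Ser / CCU Pro — nonsynonymous.
Codon 7: UUG Leu / UUG Leu — identical.
Codon 8: AGG Arg / AGU Ser — nonsynonymous.
Codon 9: CUG Leu / CUG Leu — identical.
Synonymous differences: 2.

2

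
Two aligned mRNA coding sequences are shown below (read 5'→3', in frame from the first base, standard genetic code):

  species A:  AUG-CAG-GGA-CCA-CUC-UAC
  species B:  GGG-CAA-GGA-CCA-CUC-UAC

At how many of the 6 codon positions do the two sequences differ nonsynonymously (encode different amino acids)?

Codon 1: AUG Met / GGG Gly — nonsynonymous.
Codon 2: CAG Gln / CAA Gln — synonymous.
Codon 3: GGA Gly / GGA Gly — identical.
Codon 4: CCA Pro / CCA Pro — identical.
Codon 5: CUC Leu / CUC Leu — identical.
Codon 6: UAC Tyr / UAC Tyr — identical.
Nonsynonymous differences: 1.

1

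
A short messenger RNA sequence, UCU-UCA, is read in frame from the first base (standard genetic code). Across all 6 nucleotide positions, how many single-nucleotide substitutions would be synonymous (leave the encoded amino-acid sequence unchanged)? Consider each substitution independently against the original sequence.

6

Codon 1 (UCU, Ser): 3 synonymous substitutions.
Codon 2 (UCA, Ser): 3 synonymous substitutions.
Total: 3 + 3 = 6.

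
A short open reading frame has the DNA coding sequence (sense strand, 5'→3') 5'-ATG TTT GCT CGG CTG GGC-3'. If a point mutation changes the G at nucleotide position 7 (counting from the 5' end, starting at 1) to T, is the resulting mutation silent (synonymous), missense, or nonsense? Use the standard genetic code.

missense

Position 7 falls in codon 3: GCT → Ala.
After the substitution the codon is TCT → Ser.
Ala ≠ Ser, so this is a missense mutation.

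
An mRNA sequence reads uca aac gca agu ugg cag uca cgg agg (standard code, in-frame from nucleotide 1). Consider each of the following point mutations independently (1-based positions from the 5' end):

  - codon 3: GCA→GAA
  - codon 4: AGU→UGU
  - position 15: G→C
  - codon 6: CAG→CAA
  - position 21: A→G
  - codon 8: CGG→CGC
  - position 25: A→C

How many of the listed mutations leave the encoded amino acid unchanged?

Codon 3: GCA (Ala) → GAA (Glu) — missense.
Codon 4: AGU (Ser) → UGU (Cys) — missense.
Codon 5: UGG (Trp) → UGC (Cys) — missense.
Codon 6: CAG (Gln) → CAA (Gln) — synonymous.
Codon 7: UCA (Ser) → UCG (Ser) — synonymous.
Codon 8: CGG (Arg) → CGC (Arg) — synonymous.
Codon 9: AGG (Arg) → CGG (Arg) — synonymous.
Synonymous: 4 of 7.

4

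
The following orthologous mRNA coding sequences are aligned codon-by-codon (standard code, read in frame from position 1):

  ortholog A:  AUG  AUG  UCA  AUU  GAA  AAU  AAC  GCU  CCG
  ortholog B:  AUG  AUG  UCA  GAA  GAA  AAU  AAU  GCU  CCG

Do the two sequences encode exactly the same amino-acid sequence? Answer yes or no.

Codon 1: AUG Met / AUG Met — identical.
Codon 2: AUG Met / AUG Met — identical.
Codon 3: UCA Ser / UCA Ser — identical.
Codon 4: AUU Ile / GAA Glu — nonsynonymous.
Codon 5: GAA Glu / GAA Glu — identical.
Codon 6: AAU Asn / AAU Asn — identical.
Codon 7: AAC Asn / AAU Asn — synonymous.
Codon 8: GCU Ala / GCU Ala — identical.
Codon 9: CCG Pro / CCG Pro — identical.
Nonsynonymous differences: 1 → different protein.

no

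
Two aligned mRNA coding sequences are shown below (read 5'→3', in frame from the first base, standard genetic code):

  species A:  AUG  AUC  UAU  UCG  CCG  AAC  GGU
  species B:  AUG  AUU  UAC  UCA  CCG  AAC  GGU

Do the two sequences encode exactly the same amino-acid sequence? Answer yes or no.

Codon 1: AUG Met / AUG Met — identical.
Codon 2: AUC Ile / AUU Ile — synonymous.
Codon 3: UAU Tyr / UAC Tyr — synonymous.
Codon 4: UCG Ser / UCA Ser — synonymous.
Codon 5: CCG Pro / CCG Pro — identical.
Codon 6: AAC Asn / AAC Asn — identical.
Codon 7: GGU Gly / GGU Gly — identical.
Nonsynonymous differences: 0 → same protein.

yes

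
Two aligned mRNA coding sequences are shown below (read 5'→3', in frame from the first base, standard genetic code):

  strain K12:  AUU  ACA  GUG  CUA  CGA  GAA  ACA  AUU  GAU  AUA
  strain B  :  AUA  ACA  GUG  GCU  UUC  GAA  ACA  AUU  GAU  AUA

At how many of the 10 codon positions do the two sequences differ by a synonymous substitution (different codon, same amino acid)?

1

Codon 1: AUU Ile / AUA Ile — synonymous.
Codon 2: ACA Thr / ACA Thr — identical.
Codon 3: GUG Val / GUG Val — identical.
Codon 4: CUA Leu / GCU Ala — nonsynonymous.
Codon 5: CGA Arg / UUC Phe — nonsynonymous.
Codon 6: GAA Glu / GAA Glu — identical.
Codon 7: ACA Thr / ACA Thr — identical.
Codon 8: AUU Ile / AUU Ile — identical.
Codon 9: GAU Asp / GAU Asp — identical.
Codon 10: AUA Ile / AUA Ile — identical.
Synonymous differences: 1.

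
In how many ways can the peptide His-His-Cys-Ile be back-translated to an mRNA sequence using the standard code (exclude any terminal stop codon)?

His: 2 codons.
His: 2 codons.
Cys: 2 codons.
Ile: 3 codons.
2 × 2 × 2 × 3 = 24.

24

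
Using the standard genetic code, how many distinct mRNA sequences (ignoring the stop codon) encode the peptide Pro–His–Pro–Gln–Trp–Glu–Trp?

Pro: 4 codons.
His: 2 codons.
Pro: 4 codons.
Gln: 2 codons.
Trp: 1 codon.
Glu: 2 codons.
Trp: 1 codon.
4 × 2 × 4 × 2 × 1 × 2 × 1 = 128.

128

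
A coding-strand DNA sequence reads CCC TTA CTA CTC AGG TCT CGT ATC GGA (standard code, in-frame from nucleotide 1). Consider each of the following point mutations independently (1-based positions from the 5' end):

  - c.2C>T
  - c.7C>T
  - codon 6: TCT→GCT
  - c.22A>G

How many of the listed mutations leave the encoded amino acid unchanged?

1

Codon 1: CCC (Pro) → CTC (Leu) — missense.
Codon 3: CTA (Leu) → TTA (Leu) — synonymous.
Codon 6: TCT (Ser) → GCT (Ala) — missense.
Codon 8: ATC (Ile) → GTC (Val) — missense.
Synonymous: 1 of 4.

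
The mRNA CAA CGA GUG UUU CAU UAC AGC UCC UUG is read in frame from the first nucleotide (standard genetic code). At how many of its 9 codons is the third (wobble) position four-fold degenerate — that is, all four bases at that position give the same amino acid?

3

Codon 1 CAA (Gln): third position 2-fold.
Codon 2 CGA (Arg): third position 4-fold.
Codon 3 GUG (Val): third position 4-fold.
Codon 4 UUU (Phe): third position 2-fold.
Codon 5 CAU (His): third position 2-fold.
Codon 6 UAC (Tyr): third position 2-fold.
Codon 7 AGC (Ser): third position 2-fold.
Codon 8 UCC (Ser): third position 4-fold.
Codon 9 UUG (Leu): third position 2-fold.
Four-fold degenerate third positions: 3.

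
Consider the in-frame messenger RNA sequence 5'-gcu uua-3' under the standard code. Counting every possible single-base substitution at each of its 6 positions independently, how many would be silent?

5

Codon 1 (GCU, Ala): 3 synonymous substitutions.
Codon 2 (UUA, Leu): 2 synonymous substitutions.
Total: 3 + 2 = 5.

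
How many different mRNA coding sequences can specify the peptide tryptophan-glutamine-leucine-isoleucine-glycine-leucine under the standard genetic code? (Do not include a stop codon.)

864

Trp: 1 codon.
Gln: 2 codons.
Leu: 6 codons.
Ile: 3 codons.
Gly: 4 codons.
Leu: 6 codons.
1 × 2 × 6 × 3 × 4 × 6 = 864.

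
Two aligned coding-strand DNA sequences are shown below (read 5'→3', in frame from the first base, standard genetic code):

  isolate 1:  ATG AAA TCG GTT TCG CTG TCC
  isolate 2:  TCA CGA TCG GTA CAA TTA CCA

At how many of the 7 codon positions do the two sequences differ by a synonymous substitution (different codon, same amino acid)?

Codon 1: ATG Met / TCA Ser — nonsynonymous.
Codon 2: AAA Lys / CGA Arg — nonsynonymous.
Codon 3: TCG Ser / TCG Ser — identical.
Codon 4: GTT Val / GTA Val — synonymous.
Codon 5: TCG Ser / CAA Gln — nonsynonymous.
Codon 6: CTG Leu / TTA Leu — synonymous.
Codon 7: TCC Ser / CCA Pro — nonsynonymous.
Synonymous differences: 2.

2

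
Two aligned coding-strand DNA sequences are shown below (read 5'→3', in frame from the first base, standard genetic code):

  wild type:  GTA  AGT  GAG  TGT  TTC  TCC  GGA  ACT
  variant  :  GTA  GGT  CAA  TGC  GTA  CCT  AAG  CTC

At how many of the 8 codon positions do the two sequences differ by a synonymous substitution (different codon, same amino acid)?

1

Codon 1: GTA Val / GTA Val — identical.
Codon 2: AGT Ser / GGT Gly — nonsynonymous.
Codon 3: GAG Glu / CAA Gln — nonsynonymous.
Codon 4: TGT Cys / TGC Cys — synonymous.
Codon 5: TTC Phe / GTA Val — nonsynonymous.
Codon 6: TCC Ser / CCT Pro — nonsynonymous.
Codon 7: GGA Gly / AAG Lys — nonsynonymous.
Codon 8: ACT Thr / CTC Leu — nonsynonymous.
Synonymous differences: 1.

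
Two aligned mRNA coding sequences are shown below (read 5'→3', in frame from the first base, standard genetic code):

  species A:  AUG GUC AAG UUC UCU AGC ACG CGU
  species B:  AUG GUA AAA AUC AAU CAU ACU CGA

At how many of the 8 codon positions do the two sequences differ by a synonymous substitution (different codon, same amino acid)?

Codon 1: AUG Met / AUG Met — identical.
Codon 2: GUC Val / GUA Val — synonymous.
Codon 3: AAG Lys / AAA Lys — synonymous.
Codon 4: UUC Phe / AUC Ile — nonsynonymous.
Codon 5: UCU Ser / AAU Asn — nonsynonymous.
Codon 6: AGC Ser / CAU His — nonsynonymous.
Codon 7: ACG Thr / ACU Thr — synonymous.
Codon 8: CGU Arg / CGA Arg — synonymous.
Synonymous differences: 4.

4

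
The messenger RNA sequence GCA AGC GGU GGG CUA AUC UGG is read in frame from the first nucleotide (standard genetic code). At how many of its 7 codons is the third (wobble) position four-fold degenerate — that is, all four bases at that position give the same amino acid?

Codon 1 GCA (Ala): third position 4-fold.
Codon 2 AGC (Ser): third position 2-fold.
Codon 3 GGU (Gly): third position 4-fold.
Codon 4 GGG (Gly): third position 4-fold.
Codon 5 CUA (Leu): third position 4-fold.
Codon 6 AUC (Ile): third position 3-fold.
Codon 7 UGG (Trp): third position 1-fold.
Four-fold degenerate third positions: 4.

4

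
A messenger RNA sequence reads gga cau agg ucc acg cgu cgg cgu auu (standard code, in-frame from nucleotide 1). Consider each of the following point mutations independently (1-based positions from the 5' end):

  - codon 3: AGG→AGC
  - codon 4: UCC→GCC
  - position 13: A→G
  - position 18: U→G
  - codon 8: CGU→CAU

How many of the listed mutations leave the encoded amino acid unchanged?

Codon 3: AGG (Arg) → AGC (Ser) — missense.
Codon 4: UCC (Ser) → GCC (Ala) — missense.
Codon 5: ACG (Thr) → GCG (Ala) — missense.
Codon 6: CGU (Arg) → CGG (Arg) — synonymous.
Codon 8: CGU (Arg) → CAU (His) — missense.
Synonymous: 1 of 5.

1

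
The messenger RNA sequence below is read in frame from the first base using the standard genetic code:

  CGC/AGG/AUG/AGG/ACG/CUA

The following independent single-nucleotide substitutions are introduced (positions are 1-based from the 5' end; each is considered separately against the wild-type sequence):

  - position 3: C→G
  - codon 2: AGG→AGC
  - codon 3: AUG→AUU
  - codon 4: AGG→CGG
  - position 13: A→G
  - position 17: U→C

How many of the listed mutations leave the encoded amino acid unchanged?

2

Codon 1: CGC (Arg) → CGG (Arg) — synonymous.
Codon 2: AGG (Arg) → AGC (Ser) — missense.
Codon 3: AUG (Met) → AUU (Ile) — missense.
Codon 4: AGG (Arg) → CGG (Arg) — synonymous.
Codon 5: ACG (Thr) → GCG (Ala) — missense.
Codon 6: CUA (Leu) → CCA (Pro) — missense.
Synonymous: 2 of 6.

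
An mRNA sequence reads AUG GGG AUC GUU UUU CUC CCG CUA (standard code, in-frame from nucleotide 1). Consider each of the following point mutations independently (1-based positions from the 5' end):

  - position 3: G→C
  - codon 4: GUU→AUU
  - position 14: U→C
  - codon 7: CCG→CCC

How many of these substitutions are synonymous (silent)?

Codon 1: AUG (Met) → AUC (Ile) — missense.
Codon 4: GUU (Val) → AUU (Ile) — missense.
Codon 5: UUU (Phe) → UCU (Ser) — missense.
Codon 7: CCG (Pro) → CCC (Pro) — synonymous.
Synonymous: 1 of 4.

1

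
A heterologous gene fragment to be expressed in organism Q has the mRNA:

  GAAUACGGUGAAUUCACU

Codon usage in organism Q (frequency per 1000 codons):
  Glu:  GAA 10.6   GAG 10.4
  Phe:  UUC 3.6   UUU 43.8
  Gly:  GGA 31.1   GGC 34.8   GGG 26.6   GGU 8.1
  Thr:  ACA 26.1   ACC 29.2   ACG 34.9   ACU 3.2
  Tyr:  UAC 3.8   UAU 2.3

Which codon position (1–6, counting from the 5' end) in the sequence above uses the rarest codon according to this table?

Codon 1 GAA (Glu): 10.6 per 1000.
Codon 2 UAC (Tyr): 3.8 per 1000.
Codon 3 GGU (Gly): 8.1 per 1000.
Codon 4 GAA (Glu): 10.6 per 1000.
Codon 5 UUC (Phe): 3.6 per 1000.
Codon 6 ACU (Thr): 3.2 per 1000.
Lowest frequency is 3.2 at codon 6.

6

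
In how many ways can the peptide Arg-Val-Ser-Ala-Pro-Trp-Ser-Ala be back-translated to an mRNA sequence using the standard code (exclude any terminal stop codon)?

55296

Arg: 6 codons.
Val: 4 codons.
Ser: 6 codons.
Ala: 4 codons.
Pro: 4 codons.
Trp: 1 codon.
Ser: 6 codons.
Ala: 4 codons.
6 × 4 × 6 × 4 × 4 × 1 × 6 × 4 = 55296.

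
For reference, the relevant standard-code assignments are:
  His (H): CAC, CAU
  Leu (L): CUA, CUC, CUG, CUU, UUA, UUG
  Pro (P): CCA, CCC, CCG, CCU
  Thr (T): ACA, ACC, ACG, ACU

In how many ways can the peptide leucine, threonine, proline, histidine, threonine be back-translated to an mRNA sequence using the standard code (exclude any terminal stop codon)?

Leu: 6 codons.
Thr: 4 codons.
Pro: 4 codons.
His: 2 codons.
Thr: 4 codons.
6 × 4 × 4 × 2 × 4 = 768.

768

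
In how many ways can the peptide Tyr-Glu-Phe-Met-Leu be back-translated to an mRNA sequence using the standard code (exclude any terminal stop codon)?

Tyr: 2 codons.
Glu: 2 codons.
Phe: 2 codons.
Met: 1 codon.
Leu: 6 codons.
2 × 2 × 2 × 1 × 6 = 48.

48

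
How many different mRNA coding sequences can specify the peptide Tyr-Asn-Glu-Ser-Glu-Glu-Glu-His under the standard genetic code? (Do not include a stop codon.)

768

Tyr: 2 codons.
Asn: 2 codons.
Glu: 2 codons.
Ser: 6 codons.
Glu: 2 codons.
Glu: 2 codons.
Glu: 2 codons.
His: 2 codons.
2 × 2 × 2 × 6 × 2 × 2 × 2 × 2 = 768.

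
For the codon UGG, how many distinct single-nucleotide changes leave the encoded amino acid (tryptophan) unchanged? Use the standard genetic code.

Position 1: none → 0 synonymous.
Position 2: none → 0 synonymous.
Position 3: none → 0 synonymous.
Total: 0 + 0 + 0 = 0.

0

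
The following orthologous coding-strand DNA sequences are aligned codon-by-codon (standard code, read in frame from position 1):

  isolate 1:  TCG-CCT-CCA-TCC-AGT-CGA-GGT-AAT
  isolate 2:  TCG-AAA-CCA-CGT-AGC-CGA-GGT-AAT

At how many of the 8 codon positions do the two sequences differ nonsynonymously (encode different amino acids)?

2

Codon 1: TCG Ser / TCG Ser — identical.
Codon 2: CCT Pro / AAA Lys — nonsynonymous.
Codon 3: CCA Pro / CCA Pro — identical.
Codon 4: TCC Ser / CGT Arg — nonsynonymous.
Codon 5: AGT Ser / AGC Ser — synonymous.
Codon 6: CGA Arg / CGA Arg — identical.
Codon 7: GGT Gly / GGT Gly — identical.
Codon 8: AAT Asn / AAT Asn — identical.
Nonsynonymous differences: 2.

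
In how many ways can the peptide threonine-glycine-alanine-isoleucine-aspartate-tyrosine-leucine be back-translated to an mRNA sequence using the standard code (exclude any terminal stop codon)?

Thr: 4 codons.
Gly: 4 codons.
Ala: 4 codons.
Ile: 3 codons.
Asp: 2 codons.
Tyr: 2 codons.
Leu: 6 codons.
4 × 4 × 4 × 3 × 2 × 2 × 6 = 4608.

4608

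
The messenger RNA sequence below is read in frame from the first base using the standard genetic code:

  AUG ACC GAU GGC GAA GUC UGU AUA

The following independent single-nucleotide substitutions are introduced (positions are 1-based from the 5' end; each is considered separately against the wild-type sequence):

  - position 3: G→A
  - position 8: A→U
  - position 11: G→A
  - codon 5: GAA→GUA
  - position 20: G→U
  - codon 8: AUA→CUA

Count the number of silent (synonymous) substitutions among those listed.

0

Codon 1: AUG (Met) → AUA (Ile) — missense.
Codon 3: GAU (Asp) → GUU (Val) — missense.
Codon 4: GGC (Gly) → GAC (Asp) — missense.
Codon 5: GAA (Glu) → GUA (Val) — missense.
Codon 7: UGU (Cys) → UUU (Phe) — missense.
Codon 8: AUA (Ile) → CUA (Leu) — missense.
Synonymous: 0 of 6.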